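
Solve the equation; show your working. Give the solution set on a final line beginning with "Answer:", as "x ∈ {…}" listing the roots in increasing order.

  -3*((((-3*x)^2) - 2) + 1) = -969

Step 1. [-3*((((-3*x)^2) - 2) + 1) = -969] -3·(inner) — divide through by -3, so div: (((-3*x)^2) - 2) + 1 = 323.
Step 2. [(((-3*x)^2) - 2) + 1 = 323] the outer +1 inverts by subtracting 1, so sub: ((-3*x)^2) - 2 = 322.
Step 3. [((-3*x)^2) - 2 = 322] 2 comes off first (add 2). So sub: (-3*x)^2 = 324.
Step 4. [(-3*x)^2 = 324] √ both sides: 324 ≥ 0 gives two branches. So sqrt: -3*x = 18 or -18.
Step 5. [-3*x = 18 or -18] LHS = -3·(…); ÷-3 both sides ⇒ div: x = -6 or 6.

Answer: x ∈ {-6, 6}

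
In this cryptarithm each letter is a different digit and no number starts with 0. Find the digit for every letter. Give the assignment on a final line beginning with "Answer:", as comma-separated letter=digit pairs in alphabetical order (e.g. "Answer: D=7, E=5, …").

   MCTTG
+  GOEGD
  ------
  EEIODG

Step 1. [col 1: G + D ≡ G (mod 10)] column 1 reads G+D+carry(0)=G with nothing yet; with all letters distinct, none taken yet, the only value for D is 0. So D=0.
Step 2. [E] adding two 5-digit numbers gives at most 5+1 digits, and here it does — E is that final carry and must be 1, so E=1.
Step 3. [col 1: G + D ≡ G (mod 10)] several values work for G in column 1 (G + D ≡ G (mod 10), carry-in 0); try G=8. So G=8.
Step 4. [col 2: T + G ≡ D (mod 10)] column 2: given G=8, D=0, carry-in 0, and digits 0,1,8 already taken and all letters distinct, T+G≡D (mod 10) forces T=2 ⇒ T=2.
Step 5. [col 3: T + E ≡ O (mod 10)] from column 3 (T=2, E=1, carry-in 1, digits 0,1,2,8 already taken and all letters distinct): O must equal 4. So O=4.
Step 6. [col 4: C + O ≡ I (mod 10)] several values work for C in column 4 (C + O ≡ I (mod 10), carry-in 0); try C=5. So C=5.
Step 7. [col 4: C + O ≡ I (mod 10)] in column 4 we have C+O≡I with carry-in 0; given C=5, O=4 and digits 0,1,2,4,5,8 already taken and all letters distinct, that pins I to 9 ⇒ I=9.
Step 8. [col 5: M + G ≡ E (mod 10)] in column 5 we have M+G≡E with carry-in 0; given G=8, E=1 and digits 0,1,2,4,5,8,9 already taken and all letters distinct, that pins M to 3. So M=3.

Answer: C=5, D=0, E=1, G=8, I=9, M=3, O=4, T=2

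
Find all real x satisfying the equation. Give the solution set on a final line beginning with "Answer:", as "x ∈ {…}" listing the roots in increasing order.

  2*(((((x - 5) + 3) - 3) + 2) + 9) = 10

Step 1. [2*(((((x - 5) + 3) - 3) + 2) + 9) = 10] divide by the outer 2, so div: ((((x - 5) + 3) - 3) + 2) + 9 = 5.
Step 2. [((((x - 5) + 3) - 3) + 2) + 9 = 5] subtract 9: x sits inside (… + 9) ⇒ sub: (((x - 5) + 3) - 3) + 2 = -4.
Step 3. [(((x - 5) + 3) - 3) + 2 = -4] the outer +2 inverts by subtracting 2, so sub: ((x - 5) + 3) - 3 = -6.
Step 4. [((x - 5) + 3) - 3 = -6] add 3: x sits inside (… - 3) ⇒ sub: (x - 5) + 3 = -3.
Step 5. [(x - 5) + 3 = -3] subtract 3: x sits inside (… + 3). So sub: x - 5 = -6.
Step 6. [x - 5 = -6] the outer -5 inverts by adding 5. So sub: x = -1.

Answer: x ∈ {-1}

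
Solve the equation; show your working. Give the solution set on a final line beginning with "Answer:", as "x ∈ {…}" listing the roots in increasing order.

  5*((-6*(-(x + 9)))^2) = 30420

Step 1. [5*((-6*(-(x + 9)))^2) = 30420] leading coefficient 5: divide by 5, so div: (-6*(-(x + 9)))^2 = 6084.
Step 2. [(-6*(-(x + 9)))^2 = 6084] LHS squared, RHS 6084 ≥ 0: apply √ (±). So sqrt: -6*(-(x + 9)) = 78 or -78.
Step 3. [-6*(-(x + 9)) = 78 or -78] -6·(inner) — divide through by -6. So div: -(x + 9) = -13 or 13.
Step 4. [-(x + 9) = -13 or 13] leading − — multiply by −1 ⇒ neg: x + 9 = 13 or -13.
Step 5. [x + 9 = 13 or -13] +9 is outermost — subtract 9 both sides ⇒ sub: x = 4 or -22.

Answer: x ∈ {-22, 4}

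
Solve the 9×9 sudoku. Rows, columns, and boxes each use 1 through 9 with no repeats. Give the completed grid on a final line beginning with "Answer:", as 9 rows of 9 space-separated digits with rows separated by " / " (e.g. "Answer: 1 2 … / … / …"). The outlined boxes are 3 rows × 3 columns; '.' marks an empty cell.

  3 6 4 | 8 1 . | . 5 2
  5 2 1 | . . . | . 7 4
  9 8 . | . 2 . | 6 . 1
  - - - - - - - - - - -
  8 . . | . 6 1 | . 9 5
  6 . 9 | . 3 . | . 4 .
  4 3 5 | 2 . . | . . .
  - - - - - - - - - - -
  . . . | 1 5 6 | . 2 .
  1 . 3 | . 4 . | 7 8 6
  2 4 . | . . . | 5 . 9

Step 1. [r1c6∈{7,9}] across row 1, 7 lands solely at r1c6, so r1c6=7.
Step 2. [r2c7∈{3,8,9}] r2c7 is the only open cell in row 2 admitting 8 ⇒ r2c7=8.
Step 3. [r4c2∈{7}] r4c2 is down to just 7, so r4c2=7.
Step 4. [r8c4∈{9}] nothing but 9 survives at r8c4. So r8c4=9.
Step 5. [r3c8∈{3}] r3c8 has the single candidate 3, so r3c8=3.
Step 6. [r3c6∈{4,5}] col 6 places 4 nowhere but r3c6 ⇒ r3c6=4.
Step 7. [r7c1∈{7}] nothing but 7 survives at r7c1. So r7c1=7.
Step 8. [r6c7∈{1}] nothing but 1 survives at r6c7, so r6c7=1.
Step 9. [r4c7∈{2,3}] in row 4, 3 fits only at r4c7. So r4c7=3.
Step 10. [r2c5∈{9}] nothing but 9 survives at r2c5, so r2c5=9.
Step 11. [r5c6∈{5,8}] r5c6 is the only open cell in col 6 admitting 5, so r5c6=5.
Step 12. [r5c4∈{7}] r5c4 has the single candidate 7, so r5c4=7.
Step 13. [r6c5∈{8}] r6c5's peers cover all but 8 ⇒ r6c5=8.
Step 14. [r9c4∈{3}] nothing but 3 survives at r9c4 ⇒ r9c4=3.
Step 15. [r9c6∈{8}] r9c6's peers cover all but 8, so r9c6=8.
Step 16. [r7c7∈{4}] r7c7 is down to just 4. So r7c7=4.
Step 17. [r2c4∈{6}] only 6 remains possible at r2c4 ⇒ r2c4=6.
Step 18. [r7c9∈{3}] r7c9's peers cover all but 3, so r7c9=3.
Step 19. [r5c9∈{8}] r5c9's peers cover all but 8, so r5c9=8.
Step 20. [r5c2∈{1}] r5c2 has the single candidate 1, so r5c2=1.
Step 21. [r2c6∈{3}] r2c6's peers cover all but 3, so r2c6=3.
Step 22. [r3c3∈{7}] only 7 remains possible at r3c3. So r3c3=7.
Step 23. [r8c2∈{5}] only 5 remains possible at r8c2. So r8c2=5.
Step 24. [r7c3∈{8}] r7c3 is down to just 8. So r7c3=8.
Step 25. [r4c3∈{2}] r4c3 has the single candidate 2, so r4c3=2.
Step 26. [r4c4∈{4}] nothing but 4 survives at r4c4 ⇒ r4c4=4.
Step 27. [r3c4∈{5}] nothing but 5 survives at r3c4, so r3c4=5.
Step 28. [r9c8∈{1}] nothing but 1 survives at r9c8. So r9c8=1.
Step 29. [r8c6∈{2}] r8c6's peers cover all but 2, so r8c6=2.
Step 30. [r5c7∈{2}] only 2 remains possible at r5c7, so r5c7=2.
Step 31. [r6c9∈{7}] r6c9 has the single candidate 7, so r6c9=7.
Step 32. [r6c6∈{9}] r6c6 has the single candidate 9. So r6c6=9.
Step 33. [r9c5∈{7}] r9c5 has the single candidate 7. So r9c5=7.
Step 34. [r6c8∈{6}] nothing but 6 survives at r6c8 ⇒ r6c8=6.
Step 35. [r7c2∈{9}] r7c2 is down to just 9, so r7c2=9.
Step 36. [r1c7∈{9}] r1c7 has the single candidate 9. So r1c7=9.
Step 37. [r9c3∈{6}] r9c3's peers cover all but 6. So r9c3=6.

Answer: 3 6 4 8 1 7 9 5 2 / 5 2 1 6 9 3 8 7 4 / 9 8 7 5 2 4 6 3 1 / 8 7 2 4 6 1 3 9 5 / 6 1 9 7 3 5 2 4 8 / 4 3 5 2 8 9 1 6 7 / 7 9 8 1 5 6 4 2 3 / 1 5 3 9 4 2 7 8 6 / 2 4 6 3 7 8 5 1 9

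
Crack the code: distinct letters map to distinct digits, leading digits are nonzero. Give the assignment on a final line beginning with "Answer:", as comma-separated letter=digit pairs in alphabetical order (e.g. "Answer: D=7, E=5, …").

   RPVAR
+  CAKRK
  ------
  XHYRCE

Step 1. [col 1: R + K ≡ E (mod 10)] no forcing yet in column 1 (carry-in 0); E=9 is free and consistent — try it. So E=9.
Step 2. [col 1: R + K ≡ E (mod 10)] no forcing yet in column 1 (carry-in 0); R=3 is free and consistent — try it, so R=3.
Step 3. [col 1: R + K ≡ E (mod 10)] from column 1 (R=3, E=9, carry-in 0, digits 3,9 already taken and all letters distinct): K must equal 6 ⇒ K=6.
Step 4. [col 2: A + R ≡ C (mod 10)] several values work for A in column 2 (A + R ≡ C (mod 10), carry-in 0); try A=5, so A=5.
Step 5. [X] adding two 5-digit numbers gives at most 5+1 digits, and here it does — X is that final carry and must be 1. So X=1.
Step 6. [col 2: A + R ≡ C (mod 10)] in column 2 we have A+R≡C with carry-in 0; given A=5, R=3 and digits 1,3,5,6,9 already taken and all letters distinct, that pins C to 8, so C=8.
Step 7. [col 3: V + K ≡ R (mod 10)] column 3: given K=6, R=3, carry-in 0, and digits 1,3,5,6,8,9 already taken and all letters distinct, V+K≡R (mod 10) forces V=7. So V=7.
Step 8. [col 4: P + A ≡ Y (mod 10)] in column 4 we have P+A≡Y with carry-in 1; given A=5 and digits 1,3,5,6,7,8,9 already taken and all letters distinct, that pins P to 4 ⇒ P=4.
Step 9. [col 4: P + A ≡ Y (mod 10)] from column 4 (P=4, A=5, carry-in 1, digits 1,3,4,5,6,7,8,9 already taken and all letters distinct): Y must equal 0. So Y=0.
Step 10. [col 5: R + C ≡ H (mod 10)] from column 5 (R=3, C=8, carry-in 1, digits 0,1,3,4,5,6,7,8,9 already taken and all letters distinct): H must equal 2 ⇒ H=2.

Answer: A=5, C=8, E=9, H=2, K=6, P=4, R=3, V=7, X=1, Y=0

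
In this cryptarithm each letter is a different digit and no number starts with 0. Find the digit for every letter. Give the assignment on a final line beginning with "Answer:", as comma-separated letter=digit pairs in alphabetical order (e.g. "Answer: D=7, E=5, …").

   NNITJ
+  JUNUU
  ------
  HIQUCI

Step 1. [col 1: J + U ≡ I (mod 10)] column 1 (J + U ≡ I (mod 10), carry-in 0) doesn't pin U yet; pick U=8 and continue, so U=8.
Step 2. [col 1: J + U ≡ I (mod 10)] no forcing yet in column 1 (carry-in 0); J=2 is free and consistent — try it. So J=2.
Step 3. [col 1: J + U ≡ I (mod 10)] column 1 reads J+U+carry(0)=I with J=2, U=8; with digits 2,8 already taken and all letters distinct, the only value for I is 0. So I=0.
Step 4. [H] H is the leading digit of a 6-digit sum of two 5-digit numbers; the final carry is exactly 1, so H=1.
Step 5. [col 2: T + U ≡ C (mod 10)] T=4 is one option consistent with column 2 (T + U ≡ C (mod 10), carry-in 1) — take it. So T=4.
Step 6. [col 2: T + U ≡ C (mod 10)] column 2: given T=4, U=8, carry-in 1, and digits 0,1,2,4,8 already taken and all letters distinct, T+U≡C (mod 10) forces C=3 ⇒ C=3.
Step 7. [col 3: I + N ≡ U (mod 10)] in column 3 we have I+N≡U with carry-in 1; given I=0, U=8 and digits 0,1,2,3,4,8 already taken and all letters distinct, that pins N to 7 ⇒ N=7.
Step 8. [col 4: N + U ≡ Q (mod 10)] column 4: given N=7, U=8, carry-in 0, and digits 0,1,2,3,4,7,8 already taken and all letters distinct, N+U≡Q (mod 10) forces Q=5. So Q=5.

Answer: C=3, H=1, I=0, J=2, N=7, Q=5, T=4, U=8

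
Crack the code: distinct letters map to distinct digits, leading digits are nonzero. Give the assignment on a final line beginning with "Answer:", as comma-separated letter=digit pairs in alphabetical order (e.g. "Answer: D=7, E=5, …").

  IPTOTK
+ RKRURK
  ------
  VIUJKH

Step 1. [col 1: K + K ≡ H (mod 10)] several values work for H in column 1 (K + K ≡ H (mod 10), carry-in 0); try H=4, so H=4.
Step 2. [col 1: K + K ≡ H (mod 10)] column 1 (K + K ≡ H (mod 10), carry-in 0) doesn't pin K yet; pick K=2 and continue, so K=2.
Step 3. [col 2: T + R ≡ K (mod 10)] T=5 is one option consistent with column 2 (T + R ≡ K (mod 10), carry-in 0) — take it. So T=5.
Step 4. [col 2: T + R ≡ K (mod 10)] in column 2 we have T+R≡K with carry-in 0; given T=5, K=2 and digits 2,4,5 already taken and all letters distinct, that pins R to 7 ⇒ R=7.
Step 5. [col 3: O + U ≡ J (mod 10)] column 3 (O + U ≡ J (mod 10), carry-in 1) doesn't pin O yet; pick O=6 and continue ⇒ O=6.
Step 6. [col 3: O + U ≡ J (mod 10)] U=3 is one option consistent with column 3 (O + U ≡ J (mod 10), carry-in 1) — take it, so U=3.
Step 7. [col 3: O + U ≡ J (mod 10)] column 3: given O=6, U=3, carry-in 1, and digits 2,3,4,5,6,7 already taken and all letters distinct, O+U≡J (mod 10) forces J=0, so J=0.
Step 8. [col 5: P + K ≡ I (mod 10)] column 5: given K=2, carry-in 1, and digits 0,2,3,4,5,6,7 already taken and all letters distinct, P+K≡I (mod 10) forces I=1, so I=1.
Step 9. [col 5: P + K ≡ I (mod 10)] from column 5 (K=2, I=1, carry-in 1, digits 0,1,2,3,4,5,6,7 already taken and all letters distinct): P must equal 8. So P=8.
Step 10. [col 6: I + R ≡ V (mod 10)] column 6 reads I+R+carry(1)=V with I=1, R=7; with digits 0,1,2,3,4,5,6,7,8 already taken and all letters distinct, the only value for V is 9. So V=9.

Answer: H=4, I=1, J=0, K=2, O=6, P=8, R=7, T=5, U=3, V=9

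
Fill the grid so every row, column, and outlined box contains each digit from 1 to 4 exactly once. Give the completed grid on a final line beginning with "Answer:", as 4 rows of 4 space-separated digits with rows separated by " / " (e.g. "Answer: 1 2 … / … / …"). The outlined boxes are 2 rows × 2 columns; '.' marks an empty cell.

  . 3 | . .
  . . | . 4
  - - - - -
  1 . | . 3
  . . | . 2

Step 1. [r2c1∈{2}] only 2 remains possible at r2c1 ⇒ r2c1=2.
Step 2. [r4c3∈{1,4}] row 4 places 1 nowhere but r4c3. So r4c3=1.
Step 3. [r4c2∈{4}] r4c2's peers cover all but 4, so r4c2=4.
Step 4. [r1c3∈{2}] r1c3 is down to just 2, so r1c3=2.
Step 5. [r1c1∈{4}] r1c1's peers cover all but 4. So r1c1=4.
Step 6. [r2c3∈{3}] r2c3 has the single candidate 3. So r2c3=3.
Step 7. [r3c2∈{2}] r3c2's peers cover all but 2 ⇒ r3c2=2.
Step 8. [r4c1∈{3}] nothing but 3 survives at r4c1, so r4c1=3.
Step 9. [r1c4∈{1}] only 1 remains possible at r1c4 ⇒ r1c4=1.
Step 10. [r3c3∈{4}] r3c3 has the single candidate 4 ⇒ r3c3=4.
Step 11. [r2c2∈{1}] r2c2 has the single candidate 1, so r2c2=1.

Answer: 4 3 2 1 / 2 1 3 4 / 1 2 4 3 / 3 4 1 2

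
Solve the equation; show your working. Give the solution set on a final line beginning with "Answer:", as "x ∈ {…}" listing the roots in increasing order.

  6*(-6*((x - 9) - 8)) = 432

Step 1. [6*(-6*((x - 9) - 8)) = 432] 6 out front; divide by 6 ⇒ div: -6*((x - 9) - 8) = 72.
Step 2. [-6*((x - 9) - 8) = 72] divide by the outer -6, so div: (x - 9) - 8 = -12.
Step 3. [(x - 9) - 8 = -12] the outer -8 inverts by adding 8 ⇒ sub: x - 9 = -4.
Step 4. [x - 9 = -4] 9 comes off first (add 9) ⇒ sub: x = 5.

Answer: x ∈ {5}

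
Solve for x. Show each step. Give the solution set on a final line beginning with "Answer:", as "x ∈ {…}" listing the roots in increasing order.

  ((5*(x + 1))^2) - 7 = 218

Step 1. [((5*(x + 1))^2) - 7 = 218] add 7: x sits inside (… - 7), so sub: (5*(x + 1))^2 = 225.
Step 2. [(5*(x + 1))^2 = 225] √ both sides: 225 ≥ 0 gives two branches. So sqrt: 5*(x + 1) = 15 or -15.
Step 3. [5*(x + 1) = 15 or -15] 5·(inner) — divide through by 5, so div: x + 1 = 3 or -3.
Step 4. [x + 1 = 3 or -3] 1 comes off first (subtract 1). So sub: x = 2 or -4.

Answer: x ∈ {-4, 2}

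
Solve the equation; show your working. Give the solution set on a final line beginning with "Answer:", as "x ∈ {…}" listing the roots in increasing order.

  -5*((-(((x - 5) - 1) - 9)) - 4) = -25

Step 1. [-5*((-(((x - 5) - 1) - 9)) - 4) = -25] divide by the outer -5, so div: (-(((x - 5) - 1) - 9)) - 4 = 5.
Step 2. [(-(((x - 5) - 1) - 9)) - 4 = 5] peel the -4: add 4 from each side, so sub: -(((x - 5) - 1) - 9) = 9.
Step 3. [-(((x - 5) - 1) - 9) = 9] leading − — multiply by −1, so neg: ((x - 5) - 1) - 9 = -9.
Step 4. [((x - 5) - 1) - 9 = -9] the outer -9 inverts by adding 9, so sub: (x - 5) - 1 = 0.
Step 5. [(x - 5) - 1 = 0] peel the -1: add 1 from each side, so sub: x - 5 = 1.
Step 6. [x - 5 = 1] the outer -5 inverts by adding 5. So sub: x = 6.

Answer: x ∈ {6}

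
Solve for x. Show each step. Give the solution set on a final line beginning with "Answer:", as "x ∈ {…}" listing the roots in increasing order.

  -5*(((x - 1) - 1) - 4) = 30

Step 1. [-5*(((x - 1) - 1) - 4) = 30] LHS = -5·(…); ÷-5 both sides. So div: ((x - 1) - 1) - 4 = -6.
Step 2. [((x - 1) - 1) - 4 = -6] peel the -4: add 4 from each side. So sub: (x - 1) - 1 = -2.
Step 3. [(x - 1) - 1 = -2] peel the -1: add 1 from each side, so sub: x - 1 = -1.
Step 4. [x - 1 = -1] the outer -1 inverts by adding 1. So sub: x = 0.

Answer: x ∈ {0}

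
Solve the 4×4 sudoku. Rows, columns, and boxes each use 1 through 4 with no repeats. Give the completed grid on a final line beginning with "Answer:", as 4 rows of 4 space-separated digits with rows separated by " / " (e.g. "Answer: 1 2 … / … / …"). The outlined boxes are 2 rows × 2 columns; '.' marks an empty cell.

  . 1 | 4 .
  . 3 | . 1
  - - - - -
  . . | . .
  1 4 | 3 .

Step 1. [r4c4∈{2}] r4c4 has the single candidate 2, so r4c4=2.
Step 2. [r1c1∈{2}] r1c1 has the single candidate 2 ⇒ r1c1=2.
Step 3. [r2c1∈{4}] r2c1's peers cover all but 4. So r2c1=4.
Step 4. [r2c3∈{2}] r2c3 has the single candidate 2. So r2c3=2.
Step 5. [r3c2∈{2}] only 2 remains possible at r3c2 ⇒ r3c2=2.
Step 6. [r3c3∈{1}] r3c3 is down to just 1. So r3c3=1.
Step 7. [r1c4∈{3}] only 3 remains possible at r1c4 ⇒ r1c4=3.
Step 8. [r3c1∈{3}] r3c1's peers cover all but 3, so r3c1=3.
Step 9. [r3c4∈{4}] nothing but 4 survives at r3c4, so r3c4=4.

Answer: 2 1 4 3 / 4 3 2 1 / 3 2 1 4 / 1 4 3 2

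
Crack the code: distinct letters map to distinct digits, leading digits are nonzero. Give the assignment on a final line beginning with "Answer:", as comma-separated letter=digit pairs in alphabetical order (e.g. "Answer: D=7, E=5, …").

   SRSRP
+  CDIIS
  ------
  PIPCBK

Step 1. [col 1: P + S ≡ K (mod 10)] several values work for S in column 1 (P + S ≡ K (mod 10), carry-in 0); try S=4, so S=4.
Step 2. [col 1: P + S ≡ K (mod 10)] K=5 is one option consistent with column 1 (P + S ≡ K (mod 10), carry-in 0) — take it. So K=5.
Step 3. [col 1: P + S ≡ K (mod 10)] column 1 reads P+S+carry(0)=K with S=4, K=5; with digits 4,5 already taken and all letters distinct, the only value for P is 1. So P=1.
Step 4. [col 2: R + I ≡ B (mod 10)] several values work for R in column 2 (R + I ≡ B (mod 10), carry-in 0); try R=8, so R=8.
Step 5. [col 2: R + I ≡ B (mod 10)] no forcing yet in column 2 (carry-in 0); I=2 is free and consistent — try it ⇒ I=2.
Step 6. [col 2: R + I ≡ B (mod 10)] from column 2 (R=8, I=2, carry-in 0, digits 1,2,4,5,8 already taken and all letters distinct): B must equal 0. So B=0.
Step 7. [col 3: S + I ≡ C (mod 10)] in column 3 we have S+I≡C with carry-in 1; given S=4, I=2 and digits 0,1,2,4,5,8 already taken and all letters distinct, that pins C to 7, so C=7.
Step 8. [col 4: R + D ≡ P (mod 10)] column 4 reads R+D+carry(0)=P with R=8, P=1; with digits 0,1,2,4,5,7,8 already taken and all letters distinct, the only value for D is 3 ⇒ D=3.

Answer: B=0, C=7, D=3, I=2, K=5, P=1, R=8, S=4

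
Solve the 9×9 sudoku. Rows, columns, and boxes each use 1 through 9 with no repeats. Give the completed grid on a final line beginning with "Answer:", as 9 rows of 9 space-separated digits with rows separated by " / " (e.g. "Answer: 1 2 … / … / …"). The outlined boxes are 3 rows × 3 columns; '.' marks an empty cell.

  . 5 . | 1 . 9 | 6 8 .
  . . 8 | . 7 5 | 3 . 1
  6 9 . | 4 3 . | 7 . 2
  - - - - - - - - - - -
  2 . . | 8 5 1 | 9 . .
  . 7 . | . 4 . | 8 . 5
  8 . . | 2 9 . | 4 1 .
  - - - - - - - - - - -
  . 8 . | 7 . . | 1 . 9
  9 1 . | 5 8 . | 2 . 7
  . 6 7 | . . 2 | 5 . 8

Step 1. [r6c2∈{3}] r6c2 is down to just 3 ⇒ r6c2=3.
Step 2. [r2c1∈{4}] only 4 remains possible at r2c1 ⇒ r2c1=4.
Step 3. [r9c1∈{3}] r9c1 has the single candidate 3. So r9c1=3.
Step 4. [r6c9∈{6}] only 6 remains possible at r6c9 ⇒ r6c9=6.
Step 5. [r8c3∈{4}] r8c3 has the single candidate 4. So r8c3=4.
Step 6. [r7c6∈{3,4,6}] r7c6 is the only open cell in col 6 admitting 4 ⇒ r7c6=4.
Step 7. [r7c8∈{3,6}] across row 7, 3 lands solely at r7c8 ⇒ r7c8=3.
Step 8. [r5c3∈{1,6,9}] row 5 places 9 nowhere but r5c3, so r5c3=9.
Step 9. [r7c3∈{2,5}] across row 7, 2 lands solely at r7c3, so r7c3=2.
Step 10. [r5c4∈{3,6}] in col 4, 3 fits only at r5c4, so r5c4=3.
Step 11. [r7c5∈{6}] only 6 remains possible at r7c5. So r7c5=6.
Step 12. [r9c4∈{9}] only 9 remains possible at r9c4 ⇒ r9c4=9.
Step 13. [r5c6∈{6}] nothing but 6 survives at r5c6 ⇒ r5c6=6.
Step 14. [r1c1∈{7}] only 7 remains possible at r1c1, so r1c1=7.
Step 15. [r1c5∈{2}] nothing but 2 survives at r1c5, so r1c5=2.
Step 16. [r1c9∈{4}] nothing but 4 survives at r1c9 ⇒ r1c9=4.
Step 17. [r2c2∈{2}] r2c2's peers cover all but 2, so r2c2=2.
Step 18. [r5c8∈{2}] r5c8 is down to just 2, so r5c8=2.
Step 19. [r3c8∈{5}] r3c8 is down to just 5. So r3c8=5.
Step 20. [r3c6∈{8}] only 8 remains possible at r3c6. So r3c6=8.
Step 21. [r8c8∈{6}] r8c8 is down to just 6 ⇒ r8c8=6.
Step 22. [r8c6∈{3}] r8c6's peers cover all but 3, so r8c6=3.
Step 23. [r4c3∈{6}] only 6 remains possible at r4c3 ⇒ r4c3=6.
Step 24. [r4c9∈{3}] r4c9's peers cover all but 3, so r4c9=3.
Step 25. [r4c8∈{7}] r4c8 has the single candidate 7. So r4c8=7.
Step 26. [r9c8∈{4}] nothing but 4 survives at r9c8, so r9c8=4.
Step 27. [r6c6∈{7}] r6c6 is down to just 7 ⇒ r6c6=7.
Step 28. [r7c1∈{5}] nothing but 5 survives at r7c1, so r7c1=5.
Step 29. [r9c5∈{1}] nothing but 1 survives at r9c5 ⇒ r9c5=1.
Step 30. [r5c1∈{1}] only 1 remains possible at r5c1, so r5c1=1.
Step 31. [r2c8∈{9}] r2c8 is down to just 9. So r2c8=9.
Step 32. [r2c4∈{6}] r2c4's peers cover all but 6 ⇒ r2c4=6.
Step 33. [r1c3∈{3}] r1c3's peers cover all but 3 ⇒ r1c3=3.
Step 34. [r4c2∈{4}] nothing but 4 survives at r4c2 ⇒ r4c2=4.
Step 35. [r6c3∈{5}] nothing but 5 survives at r6c3 ⇒ r6c3=5.
Step 36. [r3c3∈{1}] r3c3 has the single candidate 1, so r3c3=1.

Answer: 7 5 3 1 2 9 6 8 4 / 4 2 8 6 7 5 3 9 1 / 6 9 1 4 3 8 7 5 2 / 2 4 6 8 5 1 9 7 3 / 1 7 9 3 4 6 8 2 5 / 8 3 5 2 9 7 4 1 6 / 5 8 2 7 6 4 1 3 9 / 9 1 4 5 8 3 2 6 7 / 3 6 7 9 1 2 5 4 8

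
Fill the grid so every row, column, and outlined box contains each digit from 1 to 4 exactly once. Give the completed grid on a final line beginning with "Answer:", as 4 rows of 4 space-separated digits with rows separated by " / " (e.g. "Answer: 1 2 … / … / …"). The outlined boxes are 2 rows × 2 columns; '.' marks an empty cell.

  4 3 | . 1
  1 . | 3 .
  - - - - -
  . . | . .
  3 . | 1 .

Step 1. [r3c3∈{2,4}] 4 has one home in col 3: r3c3 ⇒ r3c3=4.
Step 2. [r3c1∈{2}] r3c1 is down to just 2. So r3c1=2.
Step 3. [r1c3∈{2}] r1c3 has the single candidate 2 ⇒ r1c3=2.
Step 4. [r2c4∈{4}] r2c4 has the single candidate 4, so r2c4=4.
Step 5. [r2c2∈{2}] nothing but 2 survives at r2c2, so r2c2=2.
Step 6. [r4c2∈{4}] r4c2 has the single candidate 4 ⇒ r4c2=4.
Step 7. [r3c2∈{1}] nothing but 1 survives at r3c2 ⇒ r3c2=1.
Step 8. [r3c4∈{3}] r3c4 has the single candidate 3, so r3c4=3.
Step 9. [r4c4∈{2}] r4c4 is down to just 2 ⇒ r4c4=2.

Answer: 4 3 2 1 / 1 2 3 4 / 2 1 4 3 / 3 4 1 2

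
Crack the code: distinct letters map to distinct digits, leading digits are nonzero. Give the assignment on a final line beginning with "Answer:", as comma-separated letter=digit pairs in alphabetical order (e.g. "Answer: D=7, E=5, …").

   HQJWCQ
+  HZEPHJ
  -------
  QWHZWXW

Step 1. [col 1: Q + J ≡ W (mod 10)] column 1 (Q + J ≡ W (mod 10), carry-in 0) doesn't pin Q yet; pick Q=1 and continue ⇒ Q=1.
Step 2. [col 1: Q + J ≡ W (mod 10)] column 1 (Q + J ≡ W (mod 10), carry-in 0) doesn't pin W yet; pick W=4 and continue. So W=4.
Step 3. [col 1: Q + J ≡ W (mod 10)] in column 1 we have Q+J≡W with carry-in 0; given Q=1, W=4 and digits 1,4 already taken and all letters distinct, that pins J to 3. So J=3.
Step 4. [col 2: C + H ≡ X (mod 10)] no forcing yet in column 2 (carry-in 0); C=8 is free and consistent — try it ⇒ C=8.
Step 5. [col 2: C + H ≡ X (mod 10)] several values work for X in column 2 (C + H ≡ X (mod 10), carry-in 0); try X=5 ⇒ X=5.
Step 6. [col 2: C + H ≡ X (mod 10)] from column 2 (C=8, X=5, carry-in 0, digits 1,3,4,5,8 already taken and all letters distinct): H must equal 7 ⇒ H=7.
Step 7. [col 3: W + P ≡ W (mod 10)] from column 3 (W=4, carry-in 1, digits 1,3,4,5,7,8 already taken and all letters distinct): P must equal 9 ⇒ P=9.
Step 8. [col 4: J + E ≡ Z (mod 10)] column 4 (J + E ≡ Z (mod 10), carry-in 1) doesn't pin Z yet; pick Z=6 and continue. So Z=6.
Step 9. [col 4: J + E ≡ Z (mod 10)] in column 4 we have J+E≡Z with carry-in 1; given J=3, Z=6 and digits 1,3,4,5,6,7,8,9 already taken and all letters distinct, that pins E to 2. So E=2.

Answer: C=8, E=2, H=7, J=3, P=9, Q=1, W=4, X=5, Z=6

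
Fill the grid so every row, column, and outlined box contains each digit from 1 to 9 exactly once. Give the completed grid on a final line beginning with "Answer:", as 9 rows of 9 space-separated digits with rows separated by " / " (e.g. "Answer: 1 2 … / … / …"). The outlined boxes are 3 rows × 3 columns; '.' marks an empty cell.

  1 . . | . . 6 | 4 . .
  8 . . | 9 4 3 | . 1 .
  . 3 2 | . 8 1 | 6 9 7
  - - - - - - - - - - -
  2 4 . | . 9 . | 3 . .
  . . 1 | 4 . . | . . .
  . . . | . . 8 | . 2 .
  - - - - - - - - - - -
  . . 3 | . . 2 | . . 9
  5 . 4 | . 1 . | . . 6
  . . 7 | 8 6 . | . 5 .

Step 1. [r3c4∈{5}] r3c4 is down to just 5 ⇒ r3c4=5.
Step 2. [r7c4∈{7}] r7c4's peers cover all but 7, so r7c4=7.
Step 3. [r2c2∈{5,6,7}] in row 2, 7 fits only at r2c2 ⇒ r2c2=7.
Step 4. [r4c3∈{5,6,8}] col 3 places 8 nowhere but r4c3 ⇒ r4c3=8.
Step 5. [r9c9∈{1,2,3,4}] r9c9 is the only open cell in row 9 admitting 3. So r9c9=3.
Step 6. [r9c1∈{9}] r9c1's peers cover all but 9 ⇒ r9c1=9.
Step 7. [r5c5∈{2,3,5,7}] row 5 places 2 nowhere but r5c5, so r5c5=2.
Step 8. [r6c5∈{3,5,7}] in col 5, 3 fits only at r6c5 ⇒ r6c5=3.
Step 9. [r7c1∈{6}] nothing but 6 survives at r7c1 ⇒ r7c1=6.
Step 10. [r6c9∈{1,4,5}] across row 6, 4 lands solely at r6c9, so r6c9=4.
Step 11. [r4c9∈{1,5}] col 9 places 1 nowhere but r4c9 ⇒ r4c9=1.
Step 12. [r4c4∈{6}] r4c4's peers cover all but 6, so r4c4=6.
Step 13. [r4c8∈{7}] only 7 remains possible at r4c8. So r4c8=7.
Step 14. [r8c8∈{8}] only 8 remains possible at r8c8. So r8c8=8.
Step 15. [r1c9∈{2,5,8}] 8 has one home in row 1: r1c9, so r1c9=8.
Step 16. [r5c9∈{5}] r5c9 has the single candidate 5 ⇒ r5c9=5.
Step 17. [r6c7∈{9}] only 9 remains possible at r6c7 ⇒ r6c7=9.
Step 18. [r5c2∈{6,9}] 9 has one home in row 5: r5c2. So r5c2=9.
Step 19. [r1c2∈{5}] r1c2's peers cover all but 5, so r1c2=5.
Step 20. [r7c7∈{1}] r7c7 has the single candidate 1. So r7c7=1.
Step 21. [r9c7∈{2}] nothing but 2 survives at r9c7 ⇒ r9c7=2.
Step 22. [r6c3∈{5,6}] across row 6, 5 lands solely at r6c3 ⇒ r6c3=5.
Step 23. [r5c6∈{7}] r5c6's peers cover all but 7 ⇒ r5c6=7.
Step 24. [r9c2∈{1}] r9c2's peers cover all but 1, so r9c2=1.
Step 25. [r2c3∈{6}] r2c3 is down to just 6, so r2c3=6.
Step 26. [r5c8∈{6}] r5c8's peers cover all but 6 ⇒ r5c8=6.
Step 27. [r8c6∈{9}] r8c6 is down to just 9 ⇒ r8c6=9.
Step 28. [r2c9∈{2}] r2c9 has the single candidate 2, so r2c9=2.
Step 29. [r6c1∈{7}] r6c1 has the single candidate 7. So r6c1=7.
Step 30. [r1c4∈{2}] nothing but 2 survives at r1c4 ⇒ r1c4=2.
Step 31. [r8c4∈{3}] r8c4 is down to just 3 ⇒ r8c4=3.
Step 32. [r5c7∈{8}] r5c7 has the single candidate 8. So r5c7=8.
Step 33. [r1c3∈{9}] nothing but 9 survives at r1c3. So r1c3=9.
Step 34. [r7c8∈{4}] r7c8's peers cover all but 4, so r7c8=4.
Step 35. [r7c5∈{5}] r7c5 is down to just 5, so r7c5=5.
Step 36. [r4c6∈{5}] r4c6 is down to just 5. So r4c6=5.
Step 37. [r1c8∈{3}] only 3 remains possible at r1c8 ⇒ r1c8=3.
Step 38. [r8c7∈{7}] r8c7 is down to just 7, so r8c7=7.
Step 39. [r2c7∈{5}] nothing but 5 survives at r2c7 ⇒ r2c7=5.
Step 40. [r5c1∈{3}] r5c1 has the single candidate 3 ⇒ r5c1=3.
Step 41. [r6c2∈{6}] r6c2's peers cover all but 6 ⇒ r6c2=6.
Step 42. [r9c6∈{4}] r9c6 is down to just 4. So r9c6=4.
Step 43. [r6c4∈{1}] r6c4 has the single candidate 1 ⇒ r6c4=1.
Step 44. [r1c5∈{7}] r1c5 is down to just 7 ⇒ r1c5=7.
Step 45. [r7c2∈{8}] r7c2 is down to just 8. So r7c2=8.
Step 46. [r3c1∈{4}] nothing but 4 survives at r3c1 ⇒ r3c1=4.
Step 47. [r8c2∈{2}] r8c2's peers cover all but 2 ⇒ r8c2=2.

Answer: 1 5 9 2 7 6 4 3 8 / 8 7 6 9 4 3 5 1 2 / 4 3 2 5 8 1 6 9 7 / 2 4 8 6 9 5 3 7 1 / 3 9 1 4 2 7 8 6 5 / 7 6 5 1 3 8 9 2 4 / 6 8 3 7 5 2 1 4 9 / 5 2 4 3 1 9 7 8 6 / 9 1 7 8 6 4 2 5 3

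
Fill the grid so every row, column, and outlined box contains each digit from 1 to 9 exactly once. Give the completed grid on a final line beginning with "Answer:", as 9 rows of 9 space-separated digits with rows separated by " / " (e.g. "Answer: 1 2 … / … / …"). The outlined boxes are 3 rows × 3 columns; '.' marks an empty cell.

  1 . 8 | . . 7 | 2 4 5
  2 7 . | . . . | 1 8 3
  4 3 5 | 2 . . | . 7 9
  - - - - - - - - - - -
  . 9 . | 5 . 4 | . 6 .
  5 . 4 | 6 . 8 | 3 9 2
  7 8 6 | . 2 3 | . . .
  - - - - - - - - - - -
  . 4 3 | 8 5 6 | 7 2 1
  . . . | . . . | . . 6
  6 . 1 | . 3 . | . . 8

Step 1. [r6c4∈{1,9}] r6c4 is the only open cell in row 6 admitting 9, so r6c4=9.
Step 2. [r9c8∈{5}] r9c8 is down to just 5 ⇒ r9c8=5.
Step 3. [r2c5∈{4,6,9}] across row 2, 6 lands solely at r2c5, so r2c5=6.
Step 4. [r8c5∈{1,4,7,9}] r8c5 is the only open cell in col 5 admitting 4, so r8c5=4.
Step 5. [r8c7∈{9}] r8c7 is down to just 9 ⇒ r8c7=9.
Step 6. [r9c2∈{2}] r9c2 has the single candidate 2, so r9c2=2.
Step 7. [r4c5∈{1,7}] in row 4, 1 fits only at r4c5. So r4c5=1.
Step 8. [r8c4∈{1,7}] col 4 places 1 nowhere but r8c4. So r8c4=1.
Step 9. [r6c9∈{4}] only 4 remains possible at r6c9. So r6c9=4.
Step 10. [r2c6∈{5,9}] 5 has one home in row 2: r2c6. So r2c6=5.
Step 11. [r3c5∈{8}] nothing but 8 survives at r3c5 ⇒ r3c5=8.
Step 12. [r3c7∈{6}] r3c7 has the single candidate 6. So r3c7=6.
Step 13. [r8c1∈{8}] r8c1 is down to just 8, so r8c1=8.
Step 14. [r9c6∈{9}] r9c6 is down to just 9, so r9c6=9.
Step 15. [r1c5∈{9}] nothing but 9 survives at r1c5 ⇒ r1c5=9.
Step 16. [r8c3∈{7}] r8c3 is down to just 7, so r8c3=7.
Step 17. [r8c2∈{5}] r8c2 is down to just 5 ⇒ r8c2=5.
Step 18. [r4c1∈{3}] r4c1's peers cover all but 3. So r4c1=3.
Step 19. [r7c1∈{9}] r7c1's peers cover all but 9 ⇒ r7c1=9.
Step 20. [r4c3∈{2}] nothing but 2 survives at r4c3. So r4c3=2.
Step 21. [r6c7∈{5}] nothing but 5 survives at r6c7, so r6c7=5.
Step 22. [r6c8∈{1}] r6c8 is down to just 1, so r6c8=1.
Step 23. [r4c7∈{8}] nothing but 8 survives at r4c7 ⇒ r4c7=8.
Step 24. [r5c5∈{7}] r5c5 is down to just 7. So r5c5=7.
Step 25. [r3c6∈{1}] r3c6 has the single candidate 1. So r3c6=1.
Step 26. [r4c9∈{7}] r4c9's peers cover all but 7, so r4c9=7.
Step 27. [r2c3∈{9}] r2c3's peers cover all but 9 ⇒ r2c3=9.
Step 28. [r8c8∈{3}] r8c8 is down to just 3 ⇒ r8c8=3.
Step 29. [r1c2∈{6}] r1c2's peers cover all but 6. So r1c2=6.
Step 30. [r1c4∈{3}] r1c4 is down to just 3 ⇒ r1c4=3.
Step 31. [r9c7∈{4}] r9c7 is down to just 4, so r9c7=4.
Step 32. [r8c6∈{2}] nothing but 2 survives at r8c6 ⇒ r8c6=2.
Step 33. [r9c4∈{7}] nothing but 7 survives at r9c4 ⇒ r9c4=7.
Step 34. [r5c2∈{1}] nothing but 1 survives at r5c2 ⇒ r5c2=1.
Step 35. [r2c4∈{4}] nothing but 4 survives at r2c4. So r2c4=4.

Answer: 1 6 8 3 9 7 2 4 5 / 2 7 9 4 6 5 1 8 3 / 4 3 5 2 8 1 6 7 9 / 3 9 2 5 1 4 8 6 7 / 5 1 4 6 7 8 3 9 2 / 7 8 6 9 2 3 5 1 4 / 9 4 3 8 5 6 7 2 1 / 8 5 7 1 4 2 9 3 6 / 6 2 1 7 3 9 4 5 8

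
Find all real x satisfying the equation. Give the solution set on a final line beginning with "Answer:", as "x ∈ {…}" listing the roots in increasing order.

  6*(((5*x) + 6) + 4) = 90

Step 1. [6*(((5*x) + 6) + 4) = 90] LHS = 6·(…); ÷6 both sides, so div: ((5*x) + 6) + 4 = 15.
Step 2. [((5*x) + 6) + 4 = 15] subtract 4: x sits inside (… + 4). So sub: (5*x) + 6 = 11.
Step 3. [(5*x) + 6 = 11] 6 comes off first (subtract 6) ⇒ sub: 5*x = 5.
Step 4. [5*x = 5] divide by the outer 5. So div: x = 1.

Answer: x ∈ {1}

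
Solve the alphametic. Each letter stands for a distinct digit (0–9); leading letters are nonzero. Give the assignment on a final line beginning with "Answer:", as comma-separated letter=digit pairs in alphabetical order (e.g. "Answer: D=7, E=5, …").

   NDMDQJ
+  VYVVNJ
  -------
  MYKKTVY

Step 1. [col 1: J + J ≡ Y (mod 10)] several values work for Y in column 1 (J + J ≡ Y (mod 10), carry-in 0); try Y=2, so Y=2.
Step 2. [col 1: J + J ≡ Y (mod 10)] column 1 (J + J ≡ Y (mod 10), carry-in 0) doesn't pin J yet; pick J=6 and continue ⇒ J=6.
Step 3. [col 2: Q + N ≡ V (mod 10)] N=3 is one option consistent with column 2 (Q + N ≡ V (mod 10), carry-in 1) — take it, so N=3.
Step 4. [M] M is the leading digit of a 7-digit sum of two 6-digit numbers; the final carry is exactly 1. So M=1.
Step 5. [col 2: Q + N ≡ V (mod 10)] V=8 is one option consistent with column 2 (Q + N ≡ V (mod 10), carry-in 1) — take it, so V=8.
Step 6. [col 2: Q + N ≡ V (mod 10)] in column 2 we have Q+N≡V with carry-in 1; given N=3, V=8 and digits 1,2,3,6,8 already taken and all letters distinct, that pins Q to 4 ⇒ Q=4.
Step 7. [col 3: D + V ≡ T (mod 10)] no forcing yet in column 3 (carry-in 0); T=5 is free and consistent — try it. So T=5.
Step 8. [col 3: D + V ≡ T (mod 10)] from column 3 (V=8, T=5, carry-in 0, digits 1,2,3,4,5,6,8 already taken and all letters distinct): D must equal 7, so D=7.
Step 9. [col 4: M + V ≡ K (mod 10)] from column 4 (M=1, V=8, carry-in 1, digits 1,2,3,4,5,6,7,8 already taken and all letters distinct): K must equal 0, so K=0.

Answer: D=7, J=6, K=0, M=1, N=3, Q=4, T=5, V=8, Y=2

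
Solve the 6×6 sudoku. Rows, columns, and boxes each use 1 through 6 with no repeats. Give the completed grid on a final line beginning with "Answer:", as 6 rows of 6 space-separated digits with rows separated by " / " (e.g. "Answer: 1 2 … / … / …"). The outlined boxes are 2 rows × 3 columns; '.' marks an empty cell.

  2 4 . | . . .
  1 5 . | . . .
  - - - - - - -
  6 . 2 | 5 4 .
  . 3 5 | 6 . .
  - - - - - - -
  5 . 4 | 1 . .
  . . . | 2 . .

Step 1. [r1c4∈{3}] nothing but 3 survives at r1c4. So r1c4=3.
Step 2. [r6c6∈{3,4,5,6}] across row 6, 4 lands solely at r6c6. So r6c6=4.
Step 3. [r1c3∈{6}] r1c3's peers cover all but 6. So r1c3=6.
Step 4. [r6c5∈{3,5,6}] in row 6, 5 fits only at r6c5, so r6c5=5.
Step 5. [r1c5∈{1}] r1c5 has the single candidate 1, so r1c5=1.
Step 6. [r6c2∈{1,6}] in row 6, 6 fits only at r6c2, so r6c2=6.
Step 7. [r3c6∈{1,3}] r3c6 is the only open cell in row 3 admitting 3. So r3c6=3.
Step 8. [r4c5∈{2}] r4c5 has the single candidate 2. So r4c5=2.
Step 9. [r5c6∈{6}] r5c6 has the single candidate 6 ⇒ r5c6=6.
Step 10. [r2c3∈{3}] nothing but 3 survives at r2c3, so r2c3=3.
Step 11. [r5c5∈{3}] r5c5's peers cover all but 3. So r5c5=3.
Step 12. [r4c6∈{1}] nothing but 1 survives at r4c6. So r4c6=1.
Step 13. [r1c6∈{5}] nothing but 5 survives at r1c6. So r1c6=5.
Step 14. [r2c6∈{2}] r2c6 has the single candidate 2, so r2c6=2.
Step 15. [r6c3∈{1}] r6c3 is down to just 1. So r6c3=1.
Step 16. [r2c5∈{6}] r2c5 has the single candidate 6, so r2c5=6.
Step 17. [r5c2∈{2}] r5c2 is down to just 2. So r5c2=2.
Step 18. [r4c1∈{4}] r4c1's peers cover all but 4, so r4c1=4.
Step 19. [r6c1∈{3}] only 3 remains possible at r6c1. So r6c1=3.
Step 20. [r2c4∈{4}] r2c4's peers cover all but 4, so r2c4=4.
Step 21. [r3c2∈{1}] only 1 remains possible at r3c2 ⇒ r3c2=1.

Answer: 2 4 6 3 1 5 / 1 5 3 4 6 2 / 6 1 2 5 4 3 / 4 3 5 6 2 1 / 5 2 4 1 3 6 / 3 6 1 2 5 4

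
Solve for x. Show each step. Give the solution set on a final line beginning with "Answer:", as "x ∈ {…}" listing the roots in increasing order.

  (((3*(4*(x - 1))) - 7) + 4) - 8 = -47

Step 1. [(((3*(4*(x - 1))) - 7) + 4) - 8 = -47] peel the -8: add 8 from each side, so sub: ((3*(4*(x - 1))) - 7) + 4 = -39.
Step 2. [((3*(4*(x - 1))) - 7) + 4 = -39] peel the +4: subtract 4 from each side ⇒ sub: (3*(4*(x - 1))) - 7 = -43.
Step 3. [(3*(4*(x - 1))) - 7 = -43] add 7: x sits inside (… - 7) ⇒ sub: 3*(4*(x - 1)) = -36.
Step 4. [3*(4*(x - 1)) = -36] LHS = 3·(…); ÷3 both sides, so div: 4*(x - 1) = -12.
Step 5. [4*(x - 1) = -12] divide by the outer 4. So div: x - 1 = -3.
Step 6. [x - 1 = -3] -1 is outermost — add 1 both sides, so sub: x = -2.

Answer: x ∈ {-2}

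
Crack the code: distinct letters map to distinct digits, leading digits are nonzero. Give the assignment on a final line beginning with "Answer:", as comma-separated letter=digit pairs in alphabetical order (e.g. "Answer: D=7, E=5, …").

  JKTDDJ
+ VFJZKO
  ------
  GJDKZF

Step 1. [col 1: J + O ≡ F (mod 10)] column 1 (J + O ≡ F (mod 10), carry-in 0) doesn't pin J yet; pick J=1 and continue. So J=1.
Step 2. [col 1: J + O ≡ F (mod 10)] F=9 is one option consistent with column 1 (J + O ≡ F (mod 10), carry-in 0) — take it, so F=9.
Step 3. [col 1: J + O ≡ F (mod 10)] column 1 reads J+O+carry(0)=F with J=1, F=9; with digits 1,9 already taken and all letters distinct, the only value for O is 8, so O=8.
Step 4. [col 2: D + K ≡ Z (mod 10)] Z=7 is one option consistent with column 2 (D + K ≡ Z (mod 10), carry-in 0) — take it ⇒ Z=7.
Step 5. [col 2: D + K ≡ Z (mod 10)] no forcing yet in column 2 (carry-in 0); D=5 is free and consistent — try it, so D=5.
Step 6. [col 2: D + K ≡ Z (mod 10)] column 2 reads D+K+carry(0)=Z with D=5, Z=7; with digits 1,5,7,8,9 already taken and all letters distinct, the only value for K is 2. So K=2.
Step 7. [col 4: T + J ≡ D (mod 10)] column 4: given J=1, D=5, carry-in 1, and digits 1,2,5,7,8,9 already taken and all letters distinct, T+J≡D (mod 10) forces T=3. So T=3.
Step 8. [col 6: J + V ≡ G (mod 10)] column 6 reads J+V+carry(1)=G with J=1; with digits 1,2,3,5,7,8,9 already taken and all letters distinct, the only value for V is 4 ⇒ V=4.
Step 9. [col 6: J + V ≡ G (mod 10)] column 6 reads J+V+carry(1)=G with J=1, V=4; with digits 1,2,3,4,5,7,8,9 already taken and all letters distinct, the only value for G is 6. So G=6.

Answer: D=5, F=9, G=6, J=1, K=2, O=8, T=3, V=4, Z=7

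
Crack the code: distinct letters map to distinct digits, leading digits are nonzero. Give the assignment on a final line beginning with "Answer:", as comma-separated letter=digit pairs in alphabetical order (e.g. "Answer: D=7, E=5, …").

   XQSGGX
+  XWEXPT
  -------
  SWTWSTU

Step 1. [col 1: X + T ≡ U (mod 10)] column 1 (X + T ≡ U (mod 10), carry-in 0) doesn't pin X yet; pick X=8 and continue ⇒ X=8.
Step 2. [S] the sum has 7 digits but both addends have 6; that extra leading digit S is the final carry, namely 1. So S=1.
Step 3. [col 1: X + T ≡ U (mod 10)] several values work for U in column 1 (X + T ≡ U (mod 10), carry-in 0); try U=4, so U=4.
Step 4. [col 1: X + T ≡ U (mod 10)] in column 1 we have X+T≡U with carry-in 0; given X=8, U=4 and digits 1,4,8 already taken and all letters distinct, that pins T to 6 ⇒ T=6.
Step 5. [col 2: G + P ≡ T (mod 10)] P=2 is one option consistent with column 2 (G + P ≡ T (mod 10), carry-in 1) — take it. So P=2.
Step 6. [col 2: G + P ≡ T (mod 10)] column 2 reads G+P+carry(1)=T with P=2, T=6; with digits 1,2,4,6,8 already taken and all letters distinct, the only value for G is 3 ⇒ G=3.
Step 7. [col 4: S + E ≡ W (mod 10)] E=5 is one option consistent with column 4 (S + E ≡ W (mod 10), carry-in 1) — take it. So E=5.
Step 8. [col 4: S + E ≡ W (mod 10)] in column 4 we have S+E≡W with carry-in 1; given S=1, E=5 and digits 1,2,3,4,5,6,8 already taken and all letters distinct, that pins W to 7. So W=7.
Step 9. [col 5: Q + W ≡ T (mod 10)] column 5: given W=7, T=6, carry-in 0, and digits 1,2,3,4,5,6,7,8 already taken and all letters distinct, Q+W≡T (mod 10) forces Q=9 ⇒ Q=9.

Answer: E=5, G=3, P=2, Q=9, S=1, T=6, U=4, W=7, X=8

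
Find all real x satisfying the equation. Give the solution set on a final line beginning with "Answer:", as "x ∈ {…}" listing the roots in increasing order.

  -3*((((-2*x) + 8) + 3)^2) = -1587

Step 1. [-3*((((-2*x) + 8) + 3)^2) = -1587] -3·(inner) — divide through by -3, so div: (((-2*x) + 8) + 3)^2 = 529.
Step 2. [(((-2*x) + 8) + 3)^2 = 529] √ both sides: 529 ≥ 0 gives two branches ⇒ sqrt: ((-2*x) + 8) + 3 = 23 or -23.
Step 3. [((-2*x) + 8) + 3 = 23 or -23] the outer +3 inverts by subtracting 3, so sub: (-2*x) + 8 = 20 or -26.
Step 4. [(-2*x) + 8 = 20 or -26] common factor -2 (LHS and 20 or -26) — divide through, so factor: x - 4 = -10 or 13.
Step 5. [x - 4 = -10 or 13] the outer -4 inverts by adding 4 ⇒ sub: x = -6 or 17.

Answer: x ∈ {-6, 17}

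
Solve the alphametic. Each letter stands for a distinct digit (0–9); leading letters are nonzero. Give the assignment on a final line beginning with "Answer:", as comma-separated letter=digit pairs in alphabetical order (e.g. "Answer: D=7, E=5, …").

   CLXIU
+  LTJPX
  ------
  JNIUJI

Step 1. [col 1: U + X ≡ I (mod 10)] no forcing yet in column 1 (carry-in 0); U=7 is free and consistent — try it, so U=7.
Step 2. [J] the sum has 6 digits but both addends have 5; that extra leading digit J is the final carry, namely 1 ⇒ J=1.
Step 3. [col 1: U + X ≡ I (mod 10)] no forcing yet in column 1 (carry-in 0); X=5 is free and consistent — try it ⇒ X=5.
Step 4. [col 1: U + X ≡ I (mod 10)] in column 1 we have U+X≡I with carry-in 0; given U=7, X=5 and digits 1,5,7 already taken and all letters distinct, that pins I to 2, so I=2.
Step 5. [col 2: I + P ≡ J (mod 10)] column 2: given I=2, J=1, carry-in 1, and digits 1,2,5,7 already taken and all letters distinct, I+P≡J (mod 10) forces P=8, so P=8.
Step 6. [col 4: L + T ≡ I (mod 10)] column 4 (L + T ≡ I (mod 10), carry-in 0) doesn't pin L yet; pick L=3 and continue ⇒ L=3.
Step 7. [col 4: L + T ≡ I (mod 10)] column 4: given L=3, I=2, carry-in 0, and digits 1,2,3,5,7,8 already taken and all letters distinct, L+T≡I (mod 10) forces T=9. So T=9.
Step 8. [col 5: C + L ≡ N (mod 10)] column 5 (C + L ≡ N (mod 10), carry-in 1) doesn't pin N yet; pick N=0 and continue ⇒ N=0.
Step 9. [col 5: C + L ≡ N (mod 10)] in column 5 we have C+L≡N with carry-in 1; given L=3, N=0 and digits 0,1,2,3,5,7,8,9 already taken and all letters distinct, that pins C to 6. So C=6.

Answer: C=6, I=2, J=1, L=3, N=0, P=8, T=9, U=7, X=5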